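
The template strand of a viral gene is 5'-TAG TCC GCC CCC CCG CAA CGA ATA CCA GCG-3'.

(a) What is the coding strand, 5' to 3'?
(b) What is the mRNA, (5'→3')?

(a) The coding strand is the reverse complement of the template: complement ATCAGGCGGGGGGGCGTTGCTTATGGTCGC, then reverse.
(b) mRNA has the coding-strand sequence with T→U.

(a) 5′-CGCTGGTATTCGTTGCGGGGGGGCGGACTA-3′
(b) 5'-CGCUGGUAUUCGUUGCGGGGGGGCGGACUA-3'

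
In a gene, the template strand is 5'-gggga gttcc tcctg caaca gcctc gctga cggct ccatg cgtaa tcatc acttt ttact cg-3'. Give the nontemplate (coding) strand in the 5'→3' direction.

5'-CGAGTAAAAAGTGATGATTACGCATGGAGCCGTCAGCGAGGCTGTTGCAGGAGGAACTCCCC-3'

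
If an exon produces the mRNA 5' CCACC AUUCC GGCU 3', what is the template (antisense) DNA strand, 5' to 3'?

Replace U with T to get the coding DNA strand: CCACCATTCCGGCT. The template strand is its reverse complement (complement GGTGGTAAGGCCGA, then reverse).

5'-AGCCGGAATGGTGG-3'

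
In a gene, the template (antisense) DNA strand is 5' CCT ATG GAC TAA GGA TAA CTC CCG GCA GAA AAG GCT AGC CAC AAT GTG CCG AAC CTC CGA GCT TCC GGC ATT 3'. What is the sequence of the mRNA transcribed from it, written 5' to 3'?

The mRNA has the sequence of the coding strand (reverse complement of the template) with T→U. Reverse complement of CCTATGGACTAAGGATAACTCCCGGCAGAAAAGGCTAGCCACAATGTGCCGAACCTCCGAGCTTCCGGCATT is AATGCCGGAAGCTCGGAGGTTCGGCACATTGTGGCTAGCCTTTTCTGCCGGGAGTTATCCTTAGTCCATAGG; then T→U.

5'-AAUGCCGGAAGCUCGGAGGUUCGGCACAUUGUGGCUAGCCUUUUCUGCCGGGAGUUAUCCUUAGUCCAUAGG-3'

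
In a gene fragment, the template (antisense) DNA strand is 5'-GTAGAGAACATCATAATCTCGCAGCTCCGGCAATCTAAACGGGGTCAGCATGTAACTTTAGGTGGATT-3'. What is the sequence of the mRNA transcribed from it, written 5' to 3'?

RNA polymerase reads the template 3'→5' and synthesizes mRNA 5'→3' by base-pairing (A→U, T→A, G↔C). The complement of the template is CATCTCTTGTAGTATTAGAGCGTCGAGGCCGTTAGATTTGCCCCAGTCGTACATTGAAATCCACCTAA; antiparallel, so 5'→3' the coding strand is AATCCACCTAAAGTTACATGCTGACCCCGTTTAGATTGCCGGAGCTGCGAGATTATGATGTTCTCTAC. Replace T with U for the mRNA.

5'-AAUCCACCUAAAGUUACAUGCUGACCCCGUUUAGAUUGCCGGAGCUGCGAGAUUAUGAUGUUCUCUAC-3'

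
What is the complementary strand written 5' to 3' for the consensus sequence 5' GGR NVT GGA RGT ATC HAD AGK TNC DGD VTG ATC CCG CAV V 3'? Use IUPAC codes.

5′-BBTGCGGGATCABHCHGNAMCTHTDGATACYTCCABNYCC-3′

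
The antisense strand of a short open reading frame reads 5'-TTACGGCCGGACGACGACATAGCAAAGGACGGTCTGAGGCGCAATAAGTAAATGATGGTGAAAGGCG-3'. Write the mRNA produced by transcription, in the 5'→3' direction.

RNA polymerase reads the template 3'→5' and synthesizes mRNA 5'→3' by base-pairing (A→U, T→A, G↔C). The complement of the template is AATGCCGGCCTGCTGCTGTATCGTTTCCTGCCAGACTCCGCGTTATTCATTTACTACCACTTTCCGC; antiparallel, so 5'→3' the coding strand is CGCCTTTCACCATCATTTACTTATTGCGCCTCAGACCGTCCTTTGCTATGTCGTCGTCCGGCCGTAA. Replace T with U for the mRNA.

5'-CGCCUUUCACCAUCAUUUACUUAUUGCGCCUCAGACCGUCCUUUGCUAUGUCGUCGUCCGGCCGUAA-3'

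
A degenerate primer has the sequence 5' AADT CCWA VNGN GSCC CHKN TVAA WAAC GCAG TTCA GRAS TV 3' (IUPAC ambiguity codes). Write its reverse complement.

5'-BASTYCTGAACTGCGTTWTTBANMDGGGSCNCNBTWGGAHTT-3'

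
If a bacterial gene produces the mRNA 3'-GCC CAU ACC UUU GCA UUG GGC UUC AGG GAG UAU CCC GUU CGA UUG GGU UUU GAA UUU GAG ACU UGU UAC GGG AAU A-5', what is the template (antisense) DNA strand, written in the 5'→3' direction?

5′-CGGGTATGGAAACGTAACCCGAAGTCCCTCATAGGGCAAGCTAACCCAAAACTTAAACTCTGAACAATGCCCTTAT-3′

Written 5'→3' the mRNA is AUAAGGGCAUUGUUCAGAGUUUAAGUUUUGGGUUAGCUUGCCCUAUGAGGGACUUCGGGUUACGUUUCCAUACCCG, so the coding DNA strand is ATAAGGGCATTGTTCAGAGTTTAAGTTTTGGGTTAGCTTGCCCTATGAGGGACTTCGGGTTACGTTTCCATACCCG. The template is its reverse complement.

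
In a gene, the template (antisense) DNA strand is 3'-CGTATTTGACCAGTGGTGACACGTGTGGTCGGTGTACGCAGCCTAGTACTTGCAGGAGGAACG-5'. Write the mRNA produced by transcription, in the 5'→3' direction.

Reading the template 3'→5' as shown, RNA polymerase pairs each base (A→U, T→A, G↔C) to build mRNA 5'→3' directly.

5'-GCAUAAACUGGUCACCACUGUGCACACCAGCCACAUGCGUCGGAUCAUGAACGUCCUCCUUGC-3'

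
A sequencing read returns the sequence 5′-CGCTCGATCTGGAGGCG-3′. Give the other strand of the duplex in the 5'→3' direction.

5'-CGCCTCCAGATCGAGCG-3'

Pairing A↔T and G↔C gives GCGAGCTAGACCTCCGC, running 3'→5'. Reverse for the 5'→3' convention.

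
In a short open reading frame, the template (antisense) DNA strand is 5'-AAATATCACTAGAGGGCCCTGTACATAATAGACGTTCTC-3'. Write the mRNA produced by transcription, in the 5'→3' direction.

5'-GAGAACGUCUAUUAUGUACAGGGCCCUCUAGUGAUAUUU-3'

The mRNA has the sequence of the coding strand (reverse complement of the template) with T→U. Reverse complement of AAATATCACTAGAGGGCCCTGTACATAATAGACGTTCTC is GAGAACGTCTATTATGTACAGGGCCCTCTAGTGATATTT; then T→U.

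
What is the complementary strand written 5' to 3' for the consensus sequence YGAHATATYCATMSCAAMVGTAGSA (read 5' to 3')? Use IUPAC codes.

5′-TSCTACBKTTGSKATGRATATDTCR-3′

Standard pairs A↔T, G↔C; ambiguity codes pair Y↔R, M↔K, S↔S, H↔D, V↔B. Complement (RCTDTATARGTAKSGTTKBCATCST), then reverse for 5'→3'.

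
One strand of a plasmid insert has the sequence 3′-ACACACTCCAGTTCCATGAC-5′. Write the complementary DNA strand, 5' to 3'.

The strand is given 3'→5', so its complement runs 5'→3' in the same left-to-right order: pair each base A↔T, G↔C.

5'-TGTGTGAGGTCAAGGTACTG-3'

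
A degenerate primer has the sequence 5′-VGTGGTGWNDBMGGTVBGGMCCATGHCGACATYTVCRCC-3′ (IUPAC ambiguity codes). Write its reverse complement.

5'-GGYGBARATGTCGDCATGGKCCVBACCKVHNWCACCACB-3'

Standard pairs A↔T, G↔C; ambiguity codes pair R↔Y, M↔K, W↔W, B↔V, D↔H, N↔N. Complement (BCACCACWNHVKCCABVCCKGGTACDGCTGTARABGYGG), then reverse for 5'→3'.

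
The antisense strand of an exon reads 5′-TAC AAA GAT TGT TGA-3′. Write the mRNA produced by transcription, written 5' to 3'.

The mRNA has the sequence of the coding strand (reverse complement of the template) with T→U. Reverse complement of TACAAAGATTGTTGA is TCAACAATCTTTGTA; then T→U.

5'-UCAACAAUCUUUGUA-3'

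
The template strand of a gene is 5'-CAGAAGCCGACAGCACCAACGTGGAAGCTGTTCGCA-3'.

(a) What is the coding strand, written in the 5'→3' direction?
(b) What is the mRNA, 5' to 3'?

(a) The coding strand is the reverse complement of the template: complement GTCTTCGGCTGTCGTGGTTGCACCTTCGACAAGCGT, then reverse.
(b) mRNA has the coding-strand sequence with T→U.

(a) 5′-TGCGAACAGCTTCCACGTTGGTGCTGTCGGCTTCTG-3′
(b) 5′-UGCGAACAGCUUCCACGUUGGUGCUGUCGGCUUCUG-3′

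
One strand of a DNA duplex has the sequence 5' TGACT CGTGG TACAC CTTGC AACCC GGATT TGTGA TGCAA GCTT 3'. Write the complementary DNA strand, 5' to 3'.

The complement of TGACTCGTGGTACACCTTGCAACCCGGATTTGTGATGCAAGCTT is ACTGAGCACCATGTGGAACGTTGGGCCTAAACACTACGTTCGAA (A↔T, G↔C). DNA strands are antiparallel, so the complementary strand runs 3'→5'; reversing gives the 5'→3' form.

5'-AAGCTTGCATCACAAATCCGGGTTGCAAGGTGTACCACGAGTCA-3'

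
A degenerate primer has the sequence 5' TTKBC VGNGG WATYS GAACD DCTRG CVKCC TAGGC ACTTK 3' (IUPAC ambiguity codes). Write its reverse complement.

Standard pairs A↔T, G↔C; ambiguity codes pair R↔Y, K↔M, W↔W, S↔S, B↔V, D↔H, N↔N. Complement (AAMVGBCNCCWTARSCTTGHHGAYCGBMGGATCCGTGAAM), then reverse for 5'→3'.

5'-MAAGTGCCTAGGMBGCYAGHHGTTCSRATWCCNCBGVMAA-3'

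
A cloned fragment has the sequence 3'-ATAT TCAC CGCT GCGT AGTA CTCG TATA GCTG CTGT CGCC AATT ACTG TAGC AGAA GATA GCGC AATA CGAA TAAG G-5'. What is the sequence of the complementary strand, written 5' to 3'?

5'-TATAAGTGGCGACGCATCATGAGCATATCGACGACAGCGGTTAATGACATCGTCTTCTATCGCGTTATGCTTATTCC-3'

The strand is given 3'→5', so its complement runs 5'→3' in the same left-to-right order: pair each base A↔T, G↔C.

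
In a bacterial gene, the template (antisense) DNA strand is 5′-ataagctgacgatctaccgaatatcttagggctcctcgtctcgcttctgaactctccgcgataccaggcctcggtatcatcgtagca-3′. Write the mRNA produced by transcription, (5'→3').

5'-UGCUACGAUGAUACCGAGGCCUGGUAUCGCGGAGAGUUCAGAAGCGAGACGAGGAGCCCUAAGAUAUUCGGUAGAUCGUCAGCUUAU-3'

The mRNA has the sequence of the coding strand (reverse complement of the template) with T→U. Reverse complement of ATAAGCTGACGATCTACCGAATATCTTAGGGCTCCTCGTCTCGCTTCTGAACTCTCCGCGATACCAGGCCTCGGTATCATCGTAGCA is TGCTACGATGATACCGAGGCCTGGTATCGCGGAGAGTTCAGAAGCGAGACGAGGAGCCCTAAGATATTCGGTAGATCGTCAGCTTAT; then T→U.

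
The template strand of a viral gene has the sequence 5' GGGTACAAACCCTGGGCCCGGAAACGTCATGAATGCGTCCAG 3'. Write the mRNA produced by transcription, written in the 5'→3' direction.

5'-CUGGACGCAUUCAUGACGUUUCCGGGCCCAGGGUUUGUACCC-3'

RNA polymerase reads the template 3'→5' and synthesizes mRNA 5'→3' by base-pairing (A→U, T→A, G↔C). The complement of the template is CCCATGTTTGGGACCCGGGCCTTTGCAGTACTTACGCAGGTC; antiparallel, so 5'→3' the coding strand is CTGGACGCATTCATGACGTTTCCGGGCCCAGGGTTTGTACCC. Replace T with U for the mRNA.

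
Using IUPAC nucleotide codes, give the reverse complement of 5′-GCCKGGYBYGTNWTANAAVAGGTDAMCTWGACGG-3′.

5'-CCGTCWAGKTHACCTBTTNTAWNACRVRCCMGGC-3'

Standard pairs A↔T, G↔C; ambiguity codes pair Y↔R, M↔K, W↔W, B↔V, D↔H, N↔N. Complement (CGGMCCRVRCANWATNTTBTCCAHTKGAWCTGCC), then reverse for 5'→3'.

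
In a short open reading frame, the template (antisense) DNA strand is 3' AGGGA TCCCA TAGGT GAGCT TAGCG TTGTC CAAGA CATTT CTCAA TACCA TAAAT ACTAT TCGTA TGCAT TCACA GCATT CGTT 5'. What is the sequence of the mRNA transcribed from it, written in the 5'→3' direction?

5'-UCCCUAGGGUAUCCACUCGAAUCGCAACAGGUUCUGUAAAGAGUUAUGGUAUUUAUGAUAAGCAUACGUAAGUGUCGUAAGCAA-3'

Reading the template 3'→5' as shown, RNA polymerase pairs each base (A→U, T→A, G↔C) to build mRNA 5'→3' directly.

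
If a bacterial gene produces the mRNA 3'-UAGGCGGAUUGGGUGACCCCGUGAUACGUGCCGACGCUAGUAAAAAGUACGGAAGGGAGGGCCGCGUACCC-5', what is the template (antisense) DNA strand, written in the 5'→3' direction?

5'-ATCCGCCTAACCCACTGGGGCACTATGCACGGCTGCGATCATTTTTCATGCCTTCCCTCCCGGCGCATGGG-3'

Written 5'→3' the mRNA is CCCAUGCGCCGGGAGGGAAGGCAUGAAAAAUGAUCGCAGCCGUGCAUAGUGCCCCAGUGGGUUAGGCGGAU, so the coding DNA strand is CCCATGCGCCGGGAGGGAAGGCATGAAAAATGATCGCAGCCGTGCATAGTGCCCCAGTGGGTTAGGCGGAT. The template is its reverse complement.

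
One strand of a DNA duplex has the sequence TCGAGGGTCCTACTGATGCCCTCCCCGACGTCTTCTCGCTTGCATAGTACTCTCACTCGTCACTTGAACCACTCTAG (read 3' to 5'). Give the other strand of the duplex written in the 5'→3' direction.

5'-AGCTCCCAGGATGACTACGGGAGGGGCTGCAGAAGAGCGAACGTATCATGAGAGTGAGCAGTGAACTTGGTGAGATC-3'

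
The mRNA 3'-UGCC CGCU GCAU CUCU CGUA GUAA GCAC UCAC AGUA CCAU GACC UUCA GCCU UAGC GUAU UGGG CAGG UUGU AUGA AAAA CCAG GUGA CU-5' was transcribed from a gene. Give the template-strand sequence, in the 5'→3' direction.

5'-ACGGGCGACGTAGAGAGCATCATTCGTGAGTGTCATGGTACTGGAAGTCGGAATCGCATAACCCGTCCAACATACTTTTTGGTCCACTGA-3'

Written 5'→3' the mRNA is UCAGUGGACCAAAAAGUAUGUUGGACGGGUUAUGCGAUUCCGACUUCCAGUACCAUGACACUCACGAAUGAUGCUCUCUACGUCGCCCGU, so the coding DNA strand is TCAGTGGACCAAAAAGTATGTTGGACGGGTTATGCGATTCCGACTTCCAGTACCATGACACTCACGAATGATGCTCTCTACGTCGCCCGT. The template is its reverse complement.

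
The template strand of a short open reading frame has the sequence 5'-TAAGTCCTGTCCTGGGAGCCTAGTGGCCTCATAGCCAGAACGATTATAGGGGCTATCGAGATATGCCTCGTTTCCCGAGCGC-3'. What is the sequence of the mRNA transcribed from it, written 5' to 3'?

The mRNA has the sequence of the coding strand (reverse complement of the template) with T→U. Reverse complement of TAAGTCCTGTCCTGGGAGCCTAGTGGCCTCATAGCCAGAACGATTATAGGGGCTATCGAGATATGCCTCGTTTCCCGAGCGC is GCGCTCGGGAAACGAGGCATATCTCGATAGCCCCTATAATCGTTCTGGCTATGAGGCCACTAGGCTCCCAGGACAGGACTTA; then T→U.

5′-GCGCUCGGGAAACGAGGCAUAUCUCGAUAGCCCCUAUAAUCGUUCUGGCUAUGAGGCCACUAGGCUCCCAGGACAGGACUUA-3′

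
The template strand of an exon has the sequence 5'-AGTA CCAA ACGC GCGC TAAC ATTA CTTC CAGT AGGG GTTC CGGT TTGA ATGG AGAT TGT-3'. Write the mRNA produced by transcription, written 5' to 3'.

The mRNA has the sequence of the coding strand (reverse complement of the template) with T→U. Reverse complement of AGTACCAAACGCGCGCTAACATTACTTCCAGTAGGGGTTCCGGTTTGAATGGAGATTGT is ACAATCTCCATTCAAACCGGAACCCCTACTGGAAGTAATGTTAGCGCGCGTTTGGTACT; then T→U.

5'-ACAAUCUCCAUUCAAACCGGAACCCCUACUGGAAGUAAUGUUAGCGCGCGUUUGGUACU-3'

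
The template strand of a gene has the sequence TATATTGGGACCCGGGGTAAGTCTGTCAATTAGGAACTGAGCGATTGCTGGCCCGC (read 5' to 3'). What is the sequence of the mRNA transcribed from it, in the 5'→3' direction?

5′-GCGGGCCAGCAAUCGCUCAGUUCCUAAUUGACAGACUUACCCCGGGUCCCAAUAUA-3′

The mRNA has the sequence of the coding strand (reverse complement of the template) with T→U. Reverse complement of TATATTGGGACCCGGGGTAAGTCTGTCAATTAGGAACTGAGCGATTGCTGGCCCGC is GCGGGCCAGCAATCGCTCAGTTCCTAATTGACAGACTTACCCCGGGTCCCAATATA; then T→U.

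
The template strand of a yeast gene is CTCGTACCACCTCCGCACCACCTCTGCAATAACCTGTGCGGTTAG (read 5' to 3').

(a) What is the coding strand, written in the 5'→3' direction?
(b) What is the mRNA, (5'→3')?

(a) The coding strand is the reverse complement of the template: complement GAGCATGGTGGAGGCGTGGTGGAGACGTTATTGGACACGCCAATC, then reverse.
(b) mRNA has the coding-strand sequence with T→U.

(a) 5'-CTAACCGCACAGGTTATTGCAGAGGTGGTGCGGAGGTGGTACGAG-3'
(b) 5'-CUAACCGCACAGGUUAUUGCAGAGGUGGUGCGGAGGUGGUACGAG-3'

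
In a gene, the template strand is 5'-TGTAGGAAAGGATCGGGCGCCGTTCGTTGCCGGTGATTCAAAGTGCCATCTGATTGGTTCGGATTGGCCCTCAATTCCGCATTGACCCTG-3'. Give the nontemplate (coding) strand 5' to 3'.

5′-CAGGGTCAATGCGGAATTGAGGGCCAATCCGAACCAATCAGATGGCACTTTGAATCACCGGCAACGAACGGCGCCCGATCCTTTCCTACA-3′

The coding strand is complementary and antiparallel to the template: take the complement (A↔T, G↔C) and reverse.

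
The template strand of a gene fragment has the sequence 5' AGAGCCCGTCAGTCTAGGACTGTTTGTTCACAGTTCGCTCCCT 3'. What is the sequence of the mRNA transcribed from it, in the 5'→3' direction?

5'-AGGGAGCGAACUGUGAACAAACAGUCCUAGACUGACGGGCUCU-3'

The mRNA has the sequence of the coding strand (reverse complement of the template) with T→U. Reverse complement of AGAGCCCGTCAGTCTAGGACTGTTTGTTCACAGTTCGCTCCCT is AGGGAGCGAACTGTGAACAAACAGTCCTAGACTGACGGGCTCT; then T→U.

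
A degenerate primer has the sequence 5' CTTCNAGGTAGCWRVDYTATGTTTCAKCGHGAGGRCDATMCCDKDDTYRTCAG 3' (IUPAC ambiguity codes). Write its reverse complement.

5'-CTGAYRAHHMHGGKATHGYCCTCDCGMTGAAACATARHBYWGCTACCTNGAAG-3'

Standard pairs A↔T, G↔C; ambiguity codes pair R↔Y, M↔K, W↔W, D↔H, V↔B, N↔N. Complement (GAAGNTCCATCGWYBHRATACAAAGTMGCDCTCCYGHTAKGGHMHHARYAGTC), then reverse for 5'→3'.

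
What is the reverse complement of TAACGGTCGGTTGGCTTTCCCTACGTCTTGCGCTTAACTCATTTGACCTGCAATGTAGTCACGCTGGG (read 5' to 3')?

Reading the sequence 3'→5' and pairing each base (A↔T, G↔C) gives the reverse complement directly.

5'-CCCAGCGTGACTACATTGCAGGTCAAATGAGTTAAGCGCAAGACGTAGGGAAAGCCAACCGACCGTTA-3'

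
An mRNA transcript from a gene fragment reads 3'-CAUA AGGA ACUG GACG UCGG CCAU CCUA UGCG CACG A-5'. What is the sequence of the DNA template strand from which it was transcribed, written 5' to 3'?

5′-GTATTCCTTGACCTGCAGCCGGTAGGATACGCGTGCT-3′

Written 5'→3' the mRNA is AGCACGCGUAUCCUACCGGCUGCAGGUCAAGGAAUAC, so the coding DNA strand is AGCACGCGTATCCTACCGGCTGCAGGTCAAGGAATAC. The template is its reverse complement.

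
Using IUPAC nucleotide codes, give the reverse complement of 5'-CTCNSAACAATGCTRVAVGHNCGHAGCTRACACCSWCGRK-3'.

5'-MYCGWSGGTGTYAGCTDCGNDCBTBYAGCATTGTTSNGAG-3'

Standard pairs A↔T, G↔C; ambiguity codes pair R↔Y, K↔M, W↔W, S↔S, H↔D, V↔B, N↔N. Complement (GAGNSTTGTTACGAYBTBCDNGCDTCGAYTGTGGSWGCYM), then reverse for 5'→3'.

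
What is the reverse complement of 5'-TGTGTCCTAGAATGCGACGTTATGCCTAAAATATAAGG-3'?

Reading the sequence 3'→5' and pairing each base (A↔T, G↔C) gives the reverse complement directly.

5'-CCTTATATTTTAGGCATAACGTCGCATTCTAGGACACA-3'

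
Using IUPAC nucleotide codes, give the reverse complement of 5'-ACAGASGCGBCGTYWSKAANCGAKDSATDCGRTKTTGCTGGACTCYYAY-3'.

Standard pairs A↔T, G↔C; ambiguity codes pair R↔Y, K↔M, W↔W, S↔S, B↔V, D↔H, N↔N. Complement (TGTCTSCGCVGCARWSMTTNGCTMHSTAHGCYAMAACGACCTGAGRRTR), then reverse for 5'→3'.

5'-RTRRGAGTCCAGCAAMAYCGHATSHMTCGNTTMSWRACGVCGCSTCTGT-3'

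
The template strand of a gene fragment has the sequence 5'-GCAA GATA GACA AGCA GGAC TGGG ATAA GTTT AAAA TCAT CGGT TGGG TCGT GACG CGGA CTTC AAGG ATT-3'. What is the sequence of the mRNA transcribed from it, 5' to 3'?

The mRNA has the sequence of the coding strand (reverse complement of the template) with T→U. Reverse complement of GCAAGATAGACAAGCAGGACTGGGATAAGTTTAAAATCATCGGTTGGGTCGTGACGCGGACTTCAAGGATT is AATCCTTGAAGTCCGCGTCACGACCCAACCGATGATTTTAAACTTATCCCAGTCCTGCTTGTCTATCTTGC; then T→U.

5'-AAUCCUUGAAGUCCGCGUCACGACCCAACCGAUGAUUUUAAACUUAUCCCAGUCCUGCUUGUCUAUCUUGC-3'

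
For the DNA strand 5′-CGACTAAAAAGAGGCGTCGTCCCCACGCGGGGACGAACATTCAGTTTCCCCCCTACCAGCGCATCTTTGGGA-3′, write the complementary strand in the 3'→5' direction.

3'-GCTGATTTTTCTCCGCAGCAGGGGTGCGCCCCTGCTTGTAAGTCAAAGGGGGGATGGTCGCGTAGAAACCCT-5'

Base-pairing A↔T, G↔C gives the complement. The complementary strand is antiparallel, so paired with a 5'→3' strand it runs 3'→5'.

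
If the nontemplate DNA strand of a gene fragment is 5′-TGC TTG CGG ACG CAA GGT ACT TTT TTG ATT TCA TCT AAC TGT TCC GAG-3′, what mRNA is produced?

5'-UGCUUGCGGACGCAAGGUACUUUUUUGAUUUCAUCUAACUGUUCCGAG-3'

The mRNA is synthesized from the template strand, so it matches the coding strand with T replaced by U.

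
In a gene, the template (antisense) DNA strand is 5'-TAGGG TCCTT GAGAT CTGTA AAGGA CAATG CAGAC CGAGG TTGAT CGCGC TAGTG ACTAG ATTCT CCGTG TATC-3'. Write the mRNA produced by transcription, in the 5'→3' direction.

5'-GAUACACGGAGAAUCUAGUCACUAGCGCGAUCAACCUCGGUCUGCAUUGUCCUUUACAGAUCUCAAGGACCCUA-3'

RNA polymerase reads the template 3'→5' and synthesizes mRNA 5'→3' by base-pairing (A→U, T→A, G↔C). The complement of the template is ATCCCAGGAACTCTAGACATTTCCTGTTACGTCTGGCTCCAACTAGCGCGATCACTGATCTAAGAGGCACATAG; antiparallel, so 5'→3' the coding strand is GATACACGGAGAATCTAGTCACTAGCGCGATCAACCTCGGTCTGCATTGTCCTTTACAGATCTCAAGGACCCTA. Replace T with U for the mRNA.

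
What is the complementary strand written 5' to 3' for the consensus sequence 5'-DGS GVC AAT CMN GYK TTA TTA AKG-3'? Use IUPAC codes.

Standard pairs A↔T, G↔C; ambiguity codes pair Y↔R, M↔K, S↔S, D↔H, V↔B, N↔N. Complement (HCSCBGTTAGKNCRMAATAATTMC), then reverse for 5'→3'.

5'-CMTTAATAAMRCNKGATTGBCSCH-3'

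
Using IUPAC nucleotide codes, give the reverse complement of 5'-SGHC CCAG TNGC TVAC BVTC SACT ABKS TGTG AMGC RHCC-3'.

5'-GGDYGCKTCACASMVTAGTSGABVGTBAGCNACTGGGDCS-3'

Standard pairs A↔T, G↔C; ambiguity codes pair R↔Y, M↔K, S↔S, B↔V, H↔D, N↔N. Complement (SCDGGGTCANCGABTGVBAGSTGATVMSACACTKCGYDGG), then reverse for 5'→3'.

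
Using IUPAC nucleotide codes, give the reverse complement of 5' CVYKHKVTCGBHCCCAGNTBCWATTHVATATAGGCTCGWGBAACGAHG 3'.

5'-CDTCGTTVCWCGAGCCTATATBDAATWGVANCTGGGDVCGABMDMRBG-3'

Standard pairs A↔T, G↔C; ambiguity codes pair Y↔R, K↔M, W↔W, B↔V, H↔D, N↔N. Complement (GBRMDMBAGCVDGGGTCNAVGWTAADBTATATCCGAGCWCVTTGCTDC), then reverse for 5'→3'.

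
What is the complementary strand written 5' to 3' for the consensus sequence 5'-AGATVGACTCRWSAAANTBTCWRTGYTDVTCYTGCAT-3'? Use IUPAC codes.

Standard pairs A↔T, G↔C; ambiguity codes pair R↔Y, W↔W, S↔S, B↔V, D↔H, N↔N. Complement (TCTABCTGAGYWSTTTNAVAGWYACRAHBAGRACGTA), then reverse for 5'→3'.

5'-ATGCARGABHARCAYWGAVANTTTSWYGAGTCBATCT-3'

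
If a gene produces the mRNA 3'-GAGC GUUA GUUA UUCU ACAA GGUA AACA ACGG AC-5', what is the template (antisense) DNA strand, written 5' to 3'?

Written 5'→3' the mRNA is CAGGCAACAAAUGGAACAUCUUAUUGAUUGCGAG, so the coding DNA strand is CAGGCAACAAATGGAACATCTTATTGATTGCGAG. The template is its reverse complement.

5'-CTCGCAATCAATAAGATGTTCCATTTGTTGCCTG-3'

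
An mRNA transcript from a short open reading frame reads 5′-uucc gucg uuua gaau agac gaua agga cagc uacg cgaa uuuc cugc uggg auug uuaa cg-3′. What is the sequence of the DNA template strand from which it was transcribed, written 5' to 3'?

5'-CGTTAACAATCCCAGCAGGAAATTCGCGTAGCTGTCCTTATCGTCTATTCTAAACGACGGAA-3'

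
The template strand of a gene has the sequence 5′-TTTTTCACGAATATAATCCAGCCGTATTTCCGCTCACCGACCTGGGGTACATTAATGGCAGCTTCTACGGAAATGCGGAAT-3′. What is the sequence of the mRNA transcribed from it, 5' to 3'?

RNA polymerase reads the template 3'→5' and synthesizes mRNA 5'→3' by base-pairing (A→U, T→A, G↔C). The complement of the template is AAAAAGTGCTTATATTAGGTCGGCATAAAGGCGAGTGGCTGGACCCCATGTAATTACCGTCGAAGATGCCTTTACGCCTTA; antiparallel, so 5'→3' the coding strand is ATTCCGCATTTCCGTAGAAGCTGCCATTAATGTACCCCAGGTCGGTGAGCGGAAATACGGCTGGATTATATTCGTGAAAAA. Replace T with U for the mRNA.

5'-AUUCCGCAUUUCCGUAGAAGCUGCCAUUAAUGUACCCCAGGUCGGUGAGCGGAAAUACGGCUGGAUUAUAUUCGUGAAAAA-3'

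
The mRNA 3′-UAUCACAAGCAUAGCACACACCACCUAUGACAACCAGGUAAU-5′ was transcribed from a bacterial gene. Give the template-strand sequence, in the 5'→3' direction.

Written 5'→3' the mRNA is UAAUGGACCAACAGUAUCCACCACACACGAUACGAACACUAU, so the coding DNA strand is TAATGGACCAACAGTATCCACCACACACGATACGAACACTAT. The template is its reverse complement.

5'-ATAGTGTTCGTATCGTGTGTGGTGGATACTGTTGGTCCATTA-3'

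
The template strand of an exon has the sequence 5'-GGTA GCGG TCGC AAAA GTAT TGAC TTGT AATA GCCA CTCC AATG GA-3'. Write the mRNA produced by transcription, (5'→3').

RNA polymerase reads the template 3'→5' and synthesizes mRNA 5'→3' by base-pairing (A→U, T→A, G↔C). The complement of the template is CCATCGCCAGCGTTTTCATAACTGAACATTATCGGTGAGGTTACCT; antiparallel, so 5'→3' the coding strand is TCCATTGGAGTGGCTATTACAAGTCAATACTTTTGCGACCGCTACC. Replace T with U for the mRNA.

5'-UCCAUUGGAGUGGCUAUUACAAGUCAAUACUUUUGCGACCGCUACC-3'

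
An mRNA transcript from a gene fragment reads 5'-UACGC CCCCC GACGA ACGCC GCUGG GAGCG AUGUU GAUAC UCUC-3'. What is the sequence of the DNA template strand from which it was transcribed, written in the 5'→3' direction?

Replace U with T to get the coding DNA strand: TACGCCCCCCGACGAACGCCGCTGGGAGCGATGTTGATACTCTC. The template strand is its reverse complement (complement ATGCGGGGGGCTGCTTGCGGCGACCCTCGCTACAACTATGAGAG, then reverse).

5′-GAGAGTATCAACATCGCTCCCAGCGGCGTTCGTCGGGGGGCGTA-3′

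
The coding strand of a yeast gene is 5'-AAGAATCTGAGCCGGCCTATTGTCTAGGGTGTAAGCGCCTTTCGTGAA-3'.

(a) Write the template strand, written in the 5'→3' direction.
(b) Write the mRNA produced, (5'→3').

(a) 5'-TTCACGAAAGGCGCTTACACCCTAGACAATAGGCCGGCTCAGATTCTT-3'
(b) 5'-AAGAAUCUGAGCCGGCCUAUUGUCUAGGGUGUAAGCGCCUUUCGUGAA-3'

(a) The template strand is the reverse complement of the coding strand: complement TTCTTAGACTCGGCCGGATAACAGATCCCACATTCGCGGAAAGCACTT, then reverse.
(b) mRNA matches the coding strand with T→U.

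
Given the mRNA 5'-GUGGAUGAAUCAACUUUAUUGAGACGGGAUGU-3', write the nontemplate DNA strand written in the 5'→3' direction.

5'-GTGGATGAATCAACTTTATTGAGACGGGATGT-3'

The coding DNA strand has the same 5'→3' sequence as the mRNA with U replaced by T.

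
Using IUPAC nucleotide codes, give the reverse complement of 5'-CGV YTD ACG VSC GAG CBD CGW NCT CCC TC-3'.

Standard pairs A↔T, G↔C; ambiguity codes pair Y↔R, W↔W, S↔S, B↔V, D↔H, N↔N. Complement (GCBRAHTGCBSGCTCGVHGCWNGAGGGAG), then reverse for 5'→3'.

5'-GAGGGAGNWCGHVGCTCGSBCGTHARBCG-3'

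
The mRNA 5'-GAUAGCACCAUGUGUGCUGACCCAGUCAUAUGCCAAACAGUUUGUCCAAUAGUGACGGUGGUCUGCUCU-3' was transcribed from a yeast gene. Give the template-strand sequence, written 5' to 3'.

Replace U with T to get the coding DNA strand: GATAGCACCATGTGTGCTGACCCAGTCATATGCCAAACAGTTTGTCCAATAGTGACGGTGGTCTGCTCT. The template strand is its reverse complement (complement CTATCGTGGTACACACGACTGGGTCAGTATACGGTTTGTCAAACAGGTTATCACTGCCACCAGACGAGA, then reverse).

5'-AGAGCAGACCACCGTCACTATTGGACAAACTGTTTGGCATATGACTGGGTCAGCACACATGGTGCTATC-3'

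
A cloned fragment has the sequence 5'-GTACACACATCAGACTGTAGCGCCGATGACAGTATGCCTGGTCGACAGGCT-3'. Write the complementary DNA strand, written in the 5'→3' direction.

5'-AGCCTGTCGACCAGGCATACTGTCATCGGCGCTACAGTCTGATGTGTGTAC-3'

Pairing A↔T and G↔C gives CATGTGTGTAGTCTGACATCGCGGCTACTGTCATACGGACCAGCTGTCCGA, running 3'→5'. Reverse for the 5'→3' convention.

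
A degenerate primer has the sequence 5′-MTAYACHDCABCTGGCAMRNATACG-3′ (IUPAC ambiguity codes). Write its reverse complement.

5'-CGTATNYKTGCCAGVTGHDGTRTAK-3'

Standard pairs A↔T, G↔C; ambiguity codes pair R↔Y, M↔K, B↔V, D↔H, N↔N. Complement (KATRTGDHGTVGACCGTKYNTATGC), then reverse for 5'→3'.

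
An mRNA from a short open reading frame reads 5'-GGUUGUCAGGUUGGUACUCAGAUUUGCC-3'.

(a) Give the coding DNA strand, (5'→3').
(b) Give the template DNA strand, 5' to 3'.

(a) 5'-GGTTGTCAGGTTGGTACTCAGATTTGCC-3'
(b) 5'-GGCAAATCTGAGTACCAACCTGACAACC-3'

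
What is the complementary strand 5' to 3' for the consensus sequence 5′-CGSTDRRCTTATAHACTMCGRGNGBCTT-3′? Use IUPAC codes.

5'-AAGVCNCYCGKAGTDTATAAGYYHASCG-3'

Standard pairs A↔T, G↔C; ambiguity codes pair R↔Y, M↔K, S↔S, B↔V, D↔H, N↔N. Complement (GCSAHYYGAATATDTGAKGCYCNCVGAA), then reverse for 5'→3'.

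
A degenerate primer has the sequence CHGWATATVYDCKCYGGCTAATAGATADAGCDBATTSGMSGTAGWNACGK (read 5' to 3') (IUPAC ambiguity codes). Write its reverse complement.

5'-MCGTNWCTACSKCSAATVHGCTHTATCTATTAGCCRGMGHRBATATWCDG-3'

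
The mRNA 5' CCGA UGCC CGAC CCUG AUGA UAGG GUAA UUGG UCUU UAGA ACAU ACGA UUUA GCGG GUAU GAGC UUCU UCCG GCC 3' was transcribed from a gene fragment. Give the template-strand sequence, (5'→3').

5'-GGCCGGAAGAAGCTCATACCCGCTAAATCGTATGTTCTAAAGACCAATTACCCTATCATCAGGGTCGGGCATCGG-3'

Replace U with T to get the coding DNA strand: CCGATGCCCGACCCTGATGATAGGGTAATTGGTCTTTAGAACATACGATTTAGCGGGTATGAGCTTCTTCCGGCC. The template strand is its reverse complement (complement GGCTACGGGCTGGGACTACTATCCCATTAACCAGAAATCTTGTATGCTAAATCGCCCATACTCGAAGAAGGCCGG, then reverse).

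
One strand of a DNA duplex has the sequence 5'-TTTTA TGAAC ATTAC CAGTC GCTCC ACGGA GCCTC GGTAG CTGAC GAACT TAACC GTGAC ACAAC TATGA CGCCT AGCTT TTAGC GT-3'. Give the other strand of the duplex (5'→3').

The complement of TTTTATGAACATTACCAGTCGCTCCACGGAGCCTCGGTAGCTGACGAACTTAACCGTGACACAACTATGACGCCTAGCTTTTAGCGT is AAAATACTTGTAATGGTCAGCGAGGTGCCTCGGAGCCATCGACTGCTTGAATTGGCACTGTGTTGATACTGCGGATCGAAAATCGCA (A↔T, G↔C). DNA strands are antiparallel, so the complementary strand runs 3'→5'; reversing gives the 5'→3' form.

5'-ACGCTAAAAGCTAGGCGTCATAGTTGTGTCACGGTTAAGTTCGTCAGCTACCGAGGCTCCGTGGAGCGACTGGTAATGTTCATAAAA-3'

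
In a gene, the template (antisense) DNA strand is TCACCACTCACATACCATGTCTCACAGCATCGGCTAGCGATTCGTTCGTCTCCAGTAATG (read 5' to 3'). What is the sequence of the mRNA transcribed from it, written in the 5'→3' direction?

5′-CAUUACUGGAGACGAACGAAUCGCUAGCCGAUGCUGUGAGACAUGGUAUGUGAGUGGUGA-3′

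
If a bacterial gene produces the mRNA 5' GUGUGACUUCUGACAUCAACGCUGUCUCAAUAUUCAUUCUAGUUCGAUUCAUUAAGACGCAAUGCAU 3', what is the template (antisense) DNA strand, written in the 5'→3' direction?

5'-ATGCATTGCGTCTTAATGAATCGAACTAGAATGAATATTGAGACAGCGTTGATGTCAGAAGTCACAC-3'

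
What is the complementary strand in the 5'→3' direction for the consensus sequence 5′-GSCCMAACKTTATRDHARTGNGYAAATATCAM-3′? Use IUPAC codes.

Standard pairs A↔T, G↔C; ambiguity codes pair R↔Y, M↔K, S↔S, D↔H, N↔N. Complement (CSGGKTTGMAATAYHDTYACNCRTTTATAGTK), then reverse for 5'→3'.

5'-KTGATATTTRCNCAYTDHYATAAMGTTKGGSC-3'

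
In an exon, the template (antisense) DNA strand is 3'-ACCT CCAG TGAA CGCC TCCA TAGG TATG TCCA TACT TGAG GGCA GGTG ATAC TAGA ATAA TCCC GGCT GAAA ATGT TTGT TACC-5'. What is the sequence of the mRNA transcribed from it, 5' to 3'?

Reading the template 3'→5' as shown, RNA polymerase pairs each base (A→U, T→A, G↔C) to build mRNA 5'→3' directly.

5'-UGGAGGUCACUUGCGGAGGUAUCCAUACAGGUAUGAACUCCCGUCCACUAUGAUCUUAUUAGGGCCGACUUUUACAAACAAUGG-3'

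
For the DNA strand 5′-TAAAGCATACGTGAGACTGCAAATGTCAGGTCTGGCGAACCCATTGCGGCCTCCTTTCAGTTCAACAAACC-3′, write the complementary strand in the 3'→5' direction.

Base-pairing A↔T, G↔C gives the complement. The complementary strand is antiparallel, so paired with a 5'→3' strand it runs 3'→5'.

3'-ATTTCGTATGCACTCTGACGTTTACAGTCCAGACCGCTTGGGTAACGCCGGAGGAAAGTCAAGTTGTTTGG-5'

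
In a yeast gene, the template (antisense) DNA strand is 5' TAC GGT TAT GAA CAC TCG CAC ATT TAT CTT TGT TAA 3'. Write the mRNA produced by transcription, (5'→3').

5'-UUAACAAAGAUAAAUGUGCGAGUGUUCAUAACCGUA-3'

RNA polymerase reads the template 3'→5' and synthesizes mRNA 5'→3' by base-pairing (A→U, T→A, G↔C). The complement of the template is ATGCCAATACTTGTGAGCGTGTAAATAGAAACAATT; antiparallel, so 5'→3' the coding strand is TTAACAAAGATAAATGTGCGAGTGTTCATAACCGTA. Replace T with U for the mRNA.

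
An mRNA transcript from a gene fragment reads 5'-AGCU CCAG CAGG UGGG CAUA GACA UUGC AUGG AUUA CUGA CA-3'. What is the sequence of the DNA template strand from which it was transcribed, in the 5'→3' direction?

5'-TGTCAGTAATCCATGCAATGTCTATGCCCACCTGCTGGAGCT-3'

Replace U with T to get the coding DNA strand: AGCTCCAGCAGGTGGGCATAGACATTGCATGGATTACTGACA. The template strand is its reverse complement (complement TCGAGGTCGTCCACCCGTATCTGTAACGTACCTAATGACTGT, then reverse).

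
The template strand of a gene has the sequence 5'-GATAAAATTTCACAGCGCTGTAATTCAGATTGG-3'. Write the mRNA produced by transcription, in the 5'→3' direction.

RNA polymerase reads the template 3'→5' and synthesizes mRNA 5'→3' by base-pairing (A→U, T→A, G↔C). The complement of the template is CTATTTTAAAGTGTCGCGACATTAAGTCTAACC; antiparallel, so 5'→3' the coding strand is CCAATCTGAATTACAGCGCTGTGAAATTTTATC. Replace T with U for the mRNA.

5'-CCAAUCUGAAUUACAGCGCUGUGAAAUUUUAUC-3'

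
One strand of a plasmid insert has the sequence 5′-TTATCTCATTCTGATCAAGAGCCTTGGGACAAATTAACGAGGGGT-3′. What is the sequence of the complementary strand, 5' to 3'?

5'-ACCCCTCGTTAATTTGTCCCAAGGCTCTTGATCAGAATGAGATAA-3'

Pairing A↔T and G↔C gives AATAGAGTAAGACTAGTTCTCGGAACCCTGTTTAATTGCTCCCCA, running 3'→5'. Reverse for the 5'→3' convention.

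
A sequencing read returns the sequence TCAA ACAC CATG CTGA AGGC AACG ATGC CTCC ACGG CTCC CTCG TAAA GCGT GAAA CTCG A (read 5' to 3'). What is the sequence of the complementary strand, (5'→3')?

Pairing A↔T and G↔C gives AGTTTGTGGTACGACTTCCGTTGCTACGGAGGTGCCGAGGGAGCATTTCGCACTTTGAGCT, running 3'→5'. Reverse for the 5'→3' convention.

5'-TCGAGTTTCACGCTTTACGAGGGAGCCGTGGAGGCATCGTTGCCTTCAGCATGGTGTTTGA-3'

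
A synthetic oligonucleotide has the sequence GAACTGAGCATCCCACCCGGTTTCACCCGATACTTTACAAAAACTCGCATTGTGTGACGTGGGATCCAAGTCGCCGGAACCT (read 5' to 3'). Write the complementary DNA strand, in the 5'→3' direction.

The complement of GAACTGAGCATCCCACCCGGTTTCACCCGATACTTTACAAAAACTCGCATTGTGTGACGTGGGATCCAAGTCGCCGGAACCT is CTTGACTCGTAGGGTGGGCCAAAGTGGGCTATGAAATGTTTTTGAGCGTAACACACTGCACCCTAGGTTCAGCGGCCTTGGA (A↔T, G↔C). DNA strands are antiparallel, so the complementary strand runs 3'→5'; reversing gives the 5'→3' form.

5'-AGGTTCCGGCGACTTGGATCCCACGTCACACAATGCGAGTTTTTGTAAAGTATCGGGTGAAACCGGGTGGGATGCTCAGTTC-3'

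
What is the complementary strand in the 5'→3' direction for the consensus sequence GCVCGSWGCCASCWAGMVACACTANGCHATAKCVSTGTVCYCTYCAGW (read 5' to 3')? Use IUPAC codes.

Standard pairs A↔T, G↔C; ambiguity codes pair Y↔R, M↔K, W↔W, S↔S, H↔D, V↔B, N↔N. Complement (CGBGCSWCGGTSGWTCKBTGTGATNCGDTATMGBSACABGRGARGTCW), then reverse for 5'→3'.

5'-WCTGRAGRGBACASBGMTATDGCNTAGTGTBKCTWGSTGGCWSCGBGC-3'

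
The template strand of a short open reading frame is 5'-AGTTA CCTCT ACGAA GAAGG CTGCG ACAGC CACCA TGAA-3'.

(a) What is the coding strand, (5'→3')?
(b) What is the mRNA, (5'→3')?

(a) 5′-TTCATGGTGGCTGTCGCAGCCTTCTTCGTAGAGGTAACT-3′
(b) 5′-UUCAUGGUGGCUGUCGCAGCCUUCUUCGUAGAGGUAACU-3′

(a) The coding strand is the reverse complement of the template: complement TCAATGGAGATGCTTCTTCCGACGCTGTCGGTGGTACTT, then reverse.
(b) mRNA has the coding-strand sequence with T→U.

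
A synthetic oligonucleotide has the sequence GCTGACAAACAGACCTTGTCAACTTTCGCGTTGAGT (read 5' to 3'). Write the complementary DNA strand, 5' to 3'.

The complement of GCTGACAAACAGACCTTGTCAACTTTCGCGTTGAGT is CGACTGTTTGTCTGGAACAGTTGAAAGCGCAACTCA (A↔T, G↔C). DNA strands are antiparallel, so the complementary strand runs 3'→5'; reversing gives the 5'→3' form.

5'-ACTCAACGCGAAAGTTGACAAGGTCTGTTTGTCAGC-3'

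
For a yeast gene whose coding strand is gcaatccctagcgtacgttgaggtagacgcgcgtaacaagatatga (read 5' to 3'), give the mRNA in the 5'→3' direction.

5'-GCAAUCCCUAGCGUACGUUGAGGUAGACGCGCGUAACAAGAUAUGA-3'

mRNA has the coding-strand sequence with U in place of T.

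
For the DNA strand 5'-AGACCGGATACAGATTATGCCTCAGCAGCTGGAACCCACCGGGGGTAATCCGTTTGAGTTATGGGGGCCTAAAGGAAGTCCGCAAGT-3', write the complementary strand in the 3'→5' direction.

3'-TCTGGCCTATGTCTAATACGGAGTCGTCGACCTTGGGTGGCCCCCATTAGGCAAACTCAATACCCCCGGATTTCCTTCAGGCGTTCA-5'

Base-pairing A↔T, G↔C gives the complement. The complementary strand is antiparallel, so paired with a 5'→3' strand it runs 3'→5'.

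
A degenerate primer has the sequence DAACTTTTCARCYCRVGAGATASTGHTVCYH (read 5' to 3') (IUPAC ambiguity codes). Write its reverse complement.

Standard pairs A↔T, G↔C; ambiguity codes pair R↔Y, S↔S, D↔H, V↔B. Complement (HTTGAAAAGTYGRGYBCTCTATSACDABGRD), then reverse for 5'→3'.

5'-DRGBADCASTATCTCBYGRGYTGAAAAGTTH-3'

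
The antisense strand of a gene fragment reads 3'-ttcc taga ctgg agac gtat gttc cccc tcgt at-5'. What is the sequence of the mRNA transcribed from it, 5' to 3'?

5'-AAGGAUCUGACCUCUGCAUACAAGGGGGAGCAUA-3'

Reading the template 3'→5' as shown, RNA polymerase pairs each base (A→U, T→A, G↔C) to build mRNA 5'→3' directly.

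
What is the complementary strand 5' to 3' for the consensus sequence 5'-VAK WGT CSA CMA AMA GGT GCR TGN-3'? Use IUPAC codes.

5′-NCAYGCACCTKTTKGTSGACWMTB-3′

Standard pairs A↔T, G↔C; ambiguity codes pair R↔Y, M↔K, W↔W, S↔S, V↔B, N↔N. Complement (BTMWCAGSTGKTTKTCCACGYACN), then reverse for 5'→3'.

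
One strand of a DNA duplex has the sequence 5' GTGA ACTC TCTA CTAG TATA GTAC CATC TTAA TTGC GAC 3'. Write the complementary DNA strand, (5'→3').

The complement of GTGAACTCTCTACTAGTATAGTACCATCTTAATTGCGAC is CACTTGAGAGATGATCATATCATGGTAGAATTAACGCTG (A↔T, G↔C). DNA strands are antiparallel, so the complementary strand runs 3'→5'; reversing gives the 5'→3' form.

5'-GTCGCAATTAAGATGGTACTATACTAGTAGAGAGTTCAC-3'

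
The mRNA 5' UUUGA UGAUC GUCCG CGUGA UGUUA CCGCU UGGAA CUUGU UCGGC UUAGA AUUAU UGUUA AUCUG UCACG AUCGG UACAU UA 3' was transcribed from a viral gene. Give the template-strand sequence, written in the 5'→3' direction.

Replace U with T to get the coding DNA strand: TTTGATGATCGTCCGCGTGATGTTACCGCTTGGAACTTGTTCGGCTTAGAATTATTGTTAATCTGTCACGATCGGTACATTA. The template strand is its reverse complement (complement AAACTACTAGCAGGCGCACTACAATGGCGAACCTTGAACAAGCCGAATCTTAATAACAATTAGACAGTGCTAGCCATGTAAT, then reverse).

5'-TAATGTACCGATCGTGACAGATTAACAATAATTCTAAGCCGAACAAGTTCCAAGCGGTAACATCACGCGGACGATCATCAAA-3'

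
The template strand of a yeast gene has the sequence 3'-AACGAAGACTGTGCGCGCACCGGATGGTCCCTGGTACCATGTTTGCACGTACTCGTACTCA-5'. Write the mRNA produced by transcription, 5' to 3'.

5'-UUGCUUCUGACACGCGCGUGGCCUACCAGGGACCAUGGUACAAACGUGCAUGAGCAUGAGU-3'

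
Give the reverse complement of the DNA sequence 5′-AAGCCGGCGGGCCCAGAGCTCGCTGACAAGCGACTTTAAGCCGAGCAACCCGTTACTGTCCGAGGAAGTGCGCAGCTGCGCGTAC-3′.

Complement each base (A↔T, G↔C): TTCGGCCGCCCGGGTCTCGAGCGACTGTTCGCTGAAATTCGGCTCGTTGGGCAATGACAGGCTCCTTCACGCGTCGACGCGCATG. Then reverse.

5′-GTACGCGCAGCTGCGCACTTCCTCGGACAGTAACGGGTTGCTCGGCTTAAAGTCGCTTGTCAGCGAGCTCTGGGCCCGCCGGCTT-3′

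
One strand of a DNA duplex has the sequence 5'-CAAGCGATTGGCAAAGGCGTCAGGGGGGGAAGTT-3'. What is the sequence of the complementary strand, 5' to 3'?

Pairing A↔T and G↔C gives GTTCGCTAACCGTTTCCGCAGTCCCCCCCTTCAA, running 3'→5'. Reverse for the 5'→3' convention.

5′-AACTTCCCCCCCTGACGCCTTTGCCAATCGCTTG-3′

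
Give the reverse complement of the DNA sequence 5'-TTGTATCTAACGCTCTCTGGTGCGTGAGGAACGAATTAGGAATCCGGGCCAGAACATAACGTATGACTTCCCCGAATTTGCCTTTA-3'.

Complement each base (A↔T, G↔C): AACATAGATTGCGAGAGACCACGCACTCCTTGCTTAATCCTTAGGCCCGGTCTTGTATTGCATACTGAAGGGGCTTAAACGGAAAT. Then reverse.

5'-TAAAGGCAAATTCGGGGAAGTCATACGTTATGTTCTGGCCCGGATTCCTAATTCGTTCCTCACGCACCAGAGAGCGTTAGATACAA-3'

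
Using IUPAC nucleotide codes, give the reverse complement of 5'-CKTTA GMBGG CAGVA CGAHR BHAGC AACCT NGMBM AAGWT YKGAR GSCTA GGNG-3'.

5'-CNCCTAGSCYTCMRAWCTTKVKCNAGGTTGCTDVYDTCGTBCTGCCVKCTAAMG-3'

Standard pairs A↔T, G↔C; ambiguity codes pair R↔Y, M↔K, W↔W, S↔S, B↔V, H↔D, N↔N. Complement (GMAATCKVCCGTCBTGCTDYVDTCGTTGGANCKVKTTCWARMCTYCSGATCCNC), then reverse for 5'→3'.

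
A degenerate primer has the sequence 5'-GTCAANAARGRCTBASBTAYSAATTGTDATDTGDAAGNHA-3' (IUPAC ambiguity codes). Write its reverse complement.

5′-TDNCTTHCAHATHACAATTSRTAVSTVAGYCYTTNTTGAC-3′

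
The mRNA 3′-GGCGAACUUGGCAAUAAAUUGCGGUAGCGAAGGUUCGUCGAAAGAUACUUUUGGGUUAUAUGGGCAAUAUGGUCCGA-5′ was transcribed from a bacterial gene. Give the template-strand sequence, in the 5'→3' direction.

5'-CCGCTTGAACCGTTATTTAACGCCATCGCTTCCAAGCAGCTTTCTATGAAAACCCAATATACCCGTTATACCAGGCT-3'

Written 5'→3' the mRNA is AGCCUGGUAUAACGGGUAUAUUGGGUUUUCAUAGAAAGCUGCUUGGAAGCGAUGGCGUUAAAUAACGGUUCAAGCGG, so the coding DNA strand is AGCCTGGTATAACGGGTATATTGGGTTTTCATAGAAAGCTGCTTGGAAGCGATGGCGTTAAATAACGGTTCAAGCGG. The template is its reverse complement.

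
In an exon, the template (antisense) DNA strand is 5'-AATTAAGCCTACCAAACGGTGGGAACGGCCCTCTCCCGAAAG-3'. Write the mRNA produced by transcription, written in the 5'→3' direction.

RNA polymerase reads the template 3'→5' and synthesizes mRNA 5'→3' by base-pairing (A→U, T→A, G↔C). The complement of the template is TTAATTCGGATGGTTTGCCACCCTTGCCGGGAGAGGGCTTTC; antiparallel, so 5'→3' the coding strand is CTTTCGGGAGAGGGCCGTTCCCACCGTTTGGTAGGCTTAATT. Replace T with U for the mRNA.

5'-CUUUCGGGAGAGGGCCGUUCCCACCGUUUGGUAGGCUUAAUU-3'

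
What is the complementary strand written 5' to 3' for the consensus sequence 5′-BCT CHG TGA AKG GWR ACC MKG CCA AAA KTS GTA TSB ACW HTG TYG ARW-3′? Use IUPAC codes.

Standard pairs A↔T, G↔C; ambiguity codes pair R↔Y, M↔K, W↔W, S↔S, B↔V, H↔D. Complement (VGAGDCACTTMCCWYTGGKMCGGTTTTMASCATASVTGWDACARCTYW), then reverse for 5'→3'.

5'-WYTCRACADWGTVSATACSAMTTTTGGCMKGGTYWCCMTTCACDGAGV-3'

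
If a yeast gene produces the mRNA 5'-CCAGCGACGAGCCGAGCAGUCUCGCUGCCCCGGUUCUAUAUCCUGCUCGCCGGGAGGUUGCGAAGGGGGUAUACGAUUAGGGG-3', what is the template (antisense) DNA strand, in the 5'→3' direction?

Replace U with T to get the coding DNA strand: CCAGCGACGAGCCGAGCAGTCTCGCTGCCCCGGTTCTATATCCTGCTCGCCGGGAGGTTGCGAAGGGGGTATACGATTAGGGG. The template strand is its reverse complement (complement GGTCGCTGCTCGGCTCGTCAGAGCGACGGGGCCAAGATATAGGACGAGCGGCCCTCCAACGCTTCCCCCATATGCTAATCCCC, then reverse).

5'-CCCCTAATCGTATACCCCCTTCGCAACCTCCCGGCGAGCAGGATATAGAACCGGGGCAGCGAGACTGCTCGGCTCGTCGCTGG-3'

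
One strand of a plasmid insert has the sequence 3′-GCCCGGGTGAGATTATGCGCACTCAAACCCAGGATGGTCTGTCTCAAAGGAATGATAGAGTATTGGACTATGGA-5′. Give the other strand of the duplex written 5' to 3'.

5'-CGGGCCCACTCTAATACGCGTGAGTTTGGGTCCTACCAGACAGAGTTTCCTTACTATCTCATAACCTGATACCT-3'

The strand is given 3'→5', so its complement runs 5'→3' in the same left-to-right order: pair each base A↔T, G↔C.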